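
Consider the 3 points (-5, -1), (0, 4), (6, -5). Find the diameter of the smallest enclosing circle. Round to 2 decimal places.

11.94

Call the three points A, B, C in the order given.
Side lengths²: AB² = 50, AC² = 137, BC² = 117.
Since AC² = 137 < 117 + 50 = 167, the triangle is acute, so the smallest enclosing circle is the circumcircle.
Circumcentre = (0.9, -1.9), r² = 35.62.
Diameter = 2r = 2√(35.62) ≈ 11.94.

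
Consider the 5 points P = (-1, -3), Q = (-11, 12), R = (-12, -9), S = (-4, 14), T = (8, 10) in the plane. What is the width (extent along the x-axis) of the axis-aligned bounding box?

20

max x = 8, min x = -12, so width = 20.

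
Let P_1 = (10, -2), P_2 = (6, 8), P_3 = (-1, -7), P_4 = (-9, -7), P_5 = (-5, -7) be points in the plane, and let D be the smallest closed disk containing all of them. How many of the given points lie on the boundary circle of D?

The minimum enclosing circle of a finite set is fixed by two of the points (as a diameter) or three (as a circumcircle).
The minimum enclosing circle is determined by three boundary points: P_1, P_2, P_4.
Their circumcentre is (-4/7, -3/7) with r² = 5597/49.
The farthest remaining point P_5 is at distance² 3077/49 ≤ 5597/49.
The points at distance exactly r from the centre are P_1, P_2, P_4 — 3 points.

3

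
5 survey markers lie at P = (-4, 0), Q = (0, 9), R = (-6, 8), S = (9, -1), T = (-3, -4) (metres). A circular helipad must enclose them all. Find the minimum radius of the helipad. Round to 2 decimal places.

The farthest pair is R–S with squared distance 306. The circle on this segment as diameter has centre (1.5, 3.5) and r² = 306/4 = 76.5.
Check P: distance² to centre = 42.5 ≤ 76.5, so it lies inside.
All remaining points lie in this disk, and no smaller disk contains both endpoints, so this is the minimum enclosing circle.
r = √(76.5) ≈ 8.75.

8.75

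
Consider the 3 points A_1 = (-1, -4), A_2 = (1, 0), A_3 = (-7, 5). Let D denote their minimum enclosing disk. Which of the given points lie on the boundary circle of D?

Side lengths²: A_1A_2² = 20, A_1A_3² = 117, A_2A_3² = 89.
Since A_1A_3² = 117 ≥ 89 + 20 = 109, the angle opposite A_1A_3 is not acute, so the smallest enclosing circle has A_1A_3 as diameter.
Centre = midpoint of A_1A_3 = (-4, 0.5), r² = 117/4 = 29.25.
The points at distance exactly r from the centre are A_1, A_3 — 2 points.

A_1, A_3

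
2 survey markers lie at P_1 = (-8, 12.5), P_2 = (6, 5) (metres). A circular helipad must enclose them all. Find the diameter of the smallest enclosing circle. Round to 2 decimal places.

15.88

The smallest circle enclosing two points has them as diameter endpoints.
Centre = midpoint = (-1, 8.75); r² = |P_1P_2|²/4 = 252.25/4 = 63.0625.
Diameter = 2r = 2√(63.0625) ≈ 15.88.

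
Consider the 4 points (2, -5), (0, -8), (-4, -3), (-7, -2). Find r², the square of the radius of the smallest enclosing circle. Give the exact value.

The minimum enclosing circle of a finite set is fixed by two of the points (as a diameter) or three (as a circumcircle).
The minimum enclosing circle is determined by three boundary points: (2, -5), (0, -8), (-7, -2).
Their circumcentre is (-59/22, -89/22) with r² = 5525/242.
The farthest remaining point (-4, -3) is at distance² 685/242 ≤ 5525/242.

5525/242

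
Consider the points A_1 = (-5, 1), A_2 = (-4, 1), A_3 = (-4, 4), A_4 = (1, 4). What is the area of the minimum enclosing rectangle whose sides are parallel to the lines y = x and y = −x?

22.5

In coordinates u = x + y, v = x − y the rectangle is axis-aligned; the map (x,y)→(u,v) scales areas by 2.
u-values: -4, -3, 0, 5; range = 5 − (-4) = 9.
v-values: -6, -5, -8, -3; range = -3 − (-8) = 5.
Area = (9 × 5) / 2 = 22.5.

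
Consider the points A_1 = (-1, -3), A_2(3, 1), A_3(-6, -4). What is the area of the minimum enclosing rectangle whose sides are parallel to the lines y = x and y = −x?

In coordinates u = x + y, v = x − y the rectangle is axis-aligned; the map (x,y)→(u,v) scales areas by 2.
u-values: -4, 4, -10; range = 4 − (-10) = 14.
v-values: 2, 2, -2; range = 2 − (-2) = 4.
Area = (14 × 4) / 2 = 28.

28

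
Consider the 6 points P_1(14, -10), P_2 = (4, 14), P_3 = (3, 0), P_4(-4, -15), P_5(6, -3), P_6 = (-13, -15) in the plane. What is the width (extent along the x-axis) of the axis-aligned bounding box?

max x = 14, min x = -13, so width = 27.

27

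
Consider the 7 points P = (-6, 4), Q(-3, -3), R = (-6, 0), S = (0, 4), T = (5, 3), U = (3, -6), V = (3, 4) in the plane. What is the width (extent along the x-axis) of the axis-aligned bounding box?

max x = 5, min x = -6, so width = 11.

11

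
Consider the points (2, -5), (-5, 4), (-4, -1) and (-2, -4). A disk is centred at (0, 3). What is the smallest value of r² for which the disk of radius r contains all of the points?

The required radius is the distance from (0, 3) to the farthest point.
Squared distances: 68, 26, 32, 53.
Maximum is 68, attained at (2, -5).

68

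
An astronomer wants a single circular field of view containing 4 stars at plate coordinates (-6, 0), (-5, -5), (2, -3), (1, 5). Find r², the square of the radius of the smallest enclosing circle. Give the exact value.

A smallest enclosing disk is always determined by at most three of the input points on its boundary.
The farthest pair is (-5, -5)–(1, 5) with squared distance 136. The circle on this segment as diameter has centre (-2, 0) and r² = 136/4 = 34.
Check (-6, 0): distance² to centre = 16 ≤ 34, so it lies inside.
All remaining points lie in this disk, and no smaller disk contains both endpoints, so this is the minimum enclosing circle.

34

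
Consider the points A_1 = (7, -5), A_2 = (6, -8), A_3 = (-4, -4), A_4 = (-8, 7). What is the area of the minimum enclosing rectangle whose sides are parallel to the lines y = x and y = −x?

145

In coordinates u = x + y, v = x − y the rectangle is axis-aligned; the map (x,y)→(u,v) scales areas by 2.
u-values: 2, -2, -8, -1; range = 2 − (-8) = 10.
v-values: 12, 14, 0, -15; range = 14 − (-15) = 29.
Area = (10 × 29) / 2 = 145.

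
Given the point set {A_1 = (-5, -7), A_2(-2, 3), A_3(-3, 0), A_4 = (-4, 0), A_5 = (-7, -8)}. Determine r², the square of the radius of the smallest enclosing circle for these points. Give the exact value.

36.5

A smallest enclosing disk is always determined by at most three of the input points on its boundary.
The farthest pair is A_2–A_5 with squared distance 146. The circle on this segment as diameter has centre (-4.5, -2.5) and r² = 146/4 = 36.5.
Check A_1: distance² to centre = 20.5 ≤ 36.5, so it lies inside.
All remaining points lie in this disk, and no smaller disk contains both endpoints, so this is the minimum enclosing circle.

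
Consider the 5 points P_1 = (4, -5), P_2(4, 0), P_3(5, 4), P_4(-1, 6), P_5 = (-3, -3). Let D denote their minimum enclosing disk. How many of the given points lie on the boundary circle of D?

The farthest pair is P_1–P_4 with squared distance 146. The circle on this segment as diameter has centre (1.5, 0.5) and r² = 146/4 = 36.5.
Check P_2: distance² to centre = 6.5 ≤ 36.5, so it lies inside.
All remaining points lie in this disk, and no smaller disk contains both endpoints, so this is the minimum enclosing circle.
The points at distance exactly r from the centre are P_1, P_4 — 2 points.

2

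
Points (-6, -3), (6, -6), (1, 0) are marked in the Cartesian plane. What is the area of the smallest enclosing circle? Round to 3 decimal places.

120.166

Call the three points A, B, C in the order given.
Side lengths²: AB² = 153, AC² = 58, BC² = 61.
Since AB² = 153 ≥ 61 + 58 = 119, the angle opposite AB is not acute, so the smallest enclosing circle has AB as diameter.
Centre = midpoint of AB = (0, -4.5), r² = 153/4 = 38.25.
Area = π·r² = π·38.25 ≈ 120.166.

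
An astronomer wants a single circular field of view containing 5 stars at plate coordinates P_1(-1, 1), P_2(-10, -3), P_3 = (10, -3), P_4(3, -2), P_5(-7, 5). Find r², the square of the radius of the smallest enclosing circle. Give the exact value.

100.66015625

By Welzl's lemma the MEC is supported by two points (diametrically opposite) or three points (on a circumcircle).
The minimum enclosing circle is determined by three boundary points: P_2, P_3, P_5.
Their circumcentre is (0, -2.1875) with r² = 100.66015625.
The farthest remaining point P_1 is at distance² 11.16015625 ≤ 100.66015625.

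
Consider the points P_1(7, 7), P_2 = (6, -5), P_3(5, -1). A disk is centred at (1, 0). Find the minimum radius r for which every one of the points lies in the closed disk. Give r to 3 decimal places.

9.220

The required radius is the distance from (1, 0) to the farthest point.
Squared distances: 85, 50, 17.
Maximum is 85, attained at P_1.
r = √85 ≈ 9.220.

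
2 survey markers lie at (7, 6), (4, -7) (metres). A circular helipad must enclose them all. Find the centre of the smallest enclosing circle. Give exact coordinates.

(5.5, -0.5)

The smallest circle enclosing two points has them as diameter endpoints.
Centre = midpoint = (5.5, -0.5); r² = |(7, 6)−(4, -7)|²/4 = 178/4 = 44.5.
Centre = (5.5, -0.5).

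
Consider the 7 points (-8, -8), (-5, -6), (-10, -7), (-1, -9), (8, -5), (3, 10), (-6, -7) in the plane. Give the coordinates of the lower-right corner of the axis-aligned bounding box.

(8, -9)

x-range [-10, 8], y-range [-9, 10].
The lower-right corner is (8, -9).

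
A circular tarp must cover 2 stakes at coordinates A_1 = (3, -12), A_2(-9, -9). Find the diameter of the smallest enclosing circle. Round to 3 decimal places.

12.369

The smallest circle enclosing two points has them as diameter endpoints.
Centre = midpoint = (-3, -10.5); r² = |A_1A_2|²/4 = 153/4 = 38.25.
Diameter = 2r = 2√(38.25) ≈ 12.369.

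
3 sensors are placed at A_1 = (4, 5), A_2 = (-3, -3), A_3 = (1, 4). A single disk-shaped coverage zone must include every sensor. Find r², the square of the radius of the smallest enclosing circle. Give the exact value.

28.25

Side lengths²: A_1A_2² = 113, A_1A_3² = 10, A_2A_3² = 65.
Since A_1A_2² = 113 ≥ 65 + 10 = 75, the angle opposite A_1A_2 is not acute, so the smallest enclosing circle has A_1A_2 as diameter.
Centre = midpoint of A_1A_2 = (0.5, 1), r² = 113/4 = 28.25.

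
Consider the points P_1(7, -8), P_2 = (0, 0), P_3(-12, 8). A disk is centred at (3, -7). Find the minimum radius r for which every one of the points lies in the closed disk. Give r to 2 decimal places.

The required radius is the distance from (3, -7) to the farthest point.
Squared distances: 17, 58, 450.
Maximum is 450, attained at P_3.
r = √450 ≈ 21.21.

21.21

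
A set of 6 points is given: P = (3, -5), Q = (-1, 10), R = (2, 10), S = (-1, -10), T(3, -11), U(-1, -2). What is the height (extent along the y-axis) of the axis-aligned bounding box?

21

max y = 10, min y = -11, so height = 21.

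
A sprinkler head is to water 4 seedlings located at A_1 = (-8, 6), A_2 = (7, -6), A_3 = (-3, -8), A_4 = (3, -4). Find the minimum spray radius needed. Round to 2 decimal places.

9.60

By Welzl's lemma the MEC is supported by two points (diametrically opposite) or three points (on a circumcircle).
The farthest pair is A_1–A_2 with squared distance 369. The circle on this segment as diameter has centre (-0.5, 0) and r² = 369/4 = 92.25.
Check A_3: distance² to centre = 70.25 ≤ 92.25, so it lies inside.
All remaining points lie in this disk, and no smaller disk contains both endpoints, so this is the minimum enclosing circle.
r = √(92.25) ≈ 9.60.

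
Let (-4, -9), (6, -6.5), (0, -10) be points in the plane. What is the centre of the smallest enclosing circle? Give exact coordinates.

(1, -7.75)

Call the three points A, B, C in the order given.
Side lengths²: AB² = 106.25, AC² = 17, BC² = 48.25.
Since AB² = 106.25 ≥ 48.25 + 17 = 65.25, the angle opposite AB is not acute, so the smallest enclosing circle has AB as diameter.
Centre = midpoint of AB = (1, -7.75), r² = 106.25/4 = 26.5625.
Centre = (1, -7.75).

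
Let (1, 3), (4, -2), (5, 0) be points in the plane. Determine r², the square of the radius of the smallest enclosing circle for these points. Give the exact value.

Call the three points A, B, C in the order given.
Side lengths²: AB² = 34, AC² = 25, BC² = 5.
Since AB² = 34 ≥ 25 + 5 = 30, the angle opposite AB is not acute, so the smallest enclosing circle has AB as diameter.
Centre = midpoint of AB = (2.5, 0.5), r² = 34/4 = 8.5.

8.5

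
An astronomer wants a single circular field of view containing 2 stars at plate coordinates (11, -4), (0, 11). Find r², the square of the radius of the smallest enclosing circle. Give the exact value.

The smallest circle enclosing two points has them as diameter endpoints.
Centre = midpoint = (5.5, 3.5); r² = |(11, -4)−(0, 11)|²/4 = 346/4 = 86.5.

86.5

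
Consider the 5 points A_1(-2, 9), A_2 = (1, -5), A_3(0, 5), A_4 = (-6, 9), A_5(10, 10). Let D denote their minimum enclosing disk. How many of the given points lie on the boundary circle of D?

3

The minimum enclosing circle is determined by three boundary points: A_2, A_4, A_5.
Their circumcentre is (51/22, 97/22) with r² = 21845/242.
The farthest remaining point A_1 is at distance² 9613/242 ≤ 21845/242.
The points at distance exactly r from the centre are A_2, A_4, A_5 — 3 points.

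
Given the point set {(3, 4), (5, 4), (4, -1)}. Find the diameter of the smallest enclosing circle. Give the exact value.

5.2

Call the three points A, B, C in the order given.
Side lengths²: AB² = 4, AC² = 26, BC² = 26.
Since BC² = 26 < 26 + 4 = 30, the triangle is acute, so the smallest enclosing circle is the circumcircle.
Circumcentre = (4, 1.6), r² = 6.76.
Diameter = 2r = 2√(6.76) = 5.2.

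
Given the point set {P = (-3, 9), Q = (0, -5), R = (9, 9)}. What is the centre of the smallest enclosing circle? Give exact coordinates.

Side lengths²: PQ² = 205, PR² = 144, QR² = 277.
Since QR² = 277 < 205 + 144 = 349, the triangle is acute, so the smallest enclosing circle is the circumcircle.
Circumcentre = (3, 83/28), r² = 56785/784.
Centre = (3, 83/28).

(3, 83/28)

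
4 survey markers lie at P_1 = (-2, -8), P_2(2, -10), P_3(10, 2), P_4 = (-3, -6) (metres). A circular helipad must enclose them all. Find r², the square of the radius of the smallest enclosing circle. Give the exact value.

The minimum enclosing circle of a finite set is fixed by two of the points (as a diameter) or three (as a circumcircle).
The farthest pair is P_1–P_3 with squared distance 244. The circle on this segment as diameter has centre (4, -3) and r² = 244/4 = 61.
Check P_2: distance² to centre = 53 ≤ 61, so it lies inside.
All remaining points lie in this disk, and no smaller disk contains both endpoints, so this is the minimum enclosing circle.

61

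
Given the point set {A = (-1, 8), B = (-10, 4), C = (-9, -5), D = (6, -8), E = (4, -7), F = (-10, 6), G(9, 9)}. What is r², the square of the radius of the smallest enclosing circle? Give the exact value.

The minimum enclosing circle of a finite set is fixed by two of the points (as a diameter) or three (as a circumcircle).
The minimum enclosing circle is determined by three boundary points: C, D, G.
Their circumcentre is (7/44, 79/44) with r² = 125905/968.
The farthest remaining point F is at distance² 117017/968 ≤ 125905/968.

125905/968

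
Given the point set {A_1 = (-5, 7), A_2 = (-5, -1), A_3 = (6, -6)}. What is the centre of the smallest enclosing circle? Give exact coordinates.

(0.5, 0.5)

Side lengths²: A_1A_2² = 64, A_1A_3² = 290, A_2A_3² = 146.
Since A_1A_3² = 290 ≥ 146 + 64 = 210, the angle opposite A_1A_3 is not acute, so the smallest enclosing circle has A_1A_3 as diameter.
Centre = midpoint of A_1A_3 = (0.5, 0.5), r² = 290/4 = 72.5.
Centre = (0.5, 0.5).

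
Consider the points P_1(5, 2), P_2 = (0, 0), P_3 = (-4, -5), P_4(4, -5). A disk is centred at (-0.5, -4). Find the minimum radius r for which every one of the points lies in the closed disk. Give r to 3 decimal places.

8.139

The required radius is the distance from (-0.5, -4) to the farthest point.
Squared distances: 66.25, 16.25, 13.25, 21.25.
Maximum is 66.25, attained at P_1.
r = √(66.25) ≈ 8.139.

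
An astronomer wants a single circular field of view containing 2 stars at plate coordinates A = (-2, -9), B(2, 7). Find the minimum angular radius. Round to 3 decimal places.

8.246

The smallest circle enclosing two points has them as diameter endpoints.
Centre = midpoint = (0, -1); r² = |AB|²/4 = 272/4 = 68.
r = √68 ≈ 8.246.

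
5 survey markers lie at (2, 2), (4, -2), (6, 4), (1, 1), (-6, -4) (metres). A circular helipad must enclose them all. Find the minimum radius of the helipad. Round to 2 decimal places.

7.21

The minimum enclosing circle of a finite set is fixed by two of the points (as a diameter) or three (as a circumcircle).
The farthest pair is (6, 4)–(-6, -4) with squared distance 208. The circle on this segment as diameter has centre (0, 0) and r² = 208/4 = 52.
Check (2, 2): distance² to centre = 8 ≤ 52, so it lies inside.
All remaining points lie in this disk, and no smaller disk contains both endpoints, so this is the minimum enclosing circle.
r = √52 ≈ 7.21.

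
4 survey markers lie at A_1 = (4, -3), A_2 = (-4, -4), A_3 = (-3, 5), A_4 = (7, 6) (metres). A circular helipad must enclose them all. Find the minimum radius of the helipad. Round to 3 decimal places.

7.433

By Welzl's lemma the MEC is supported by two points (diametrically opposite) or three points (on a circumcircle).
The farthest pair is A_2–A_4 with squared distance 221. The circle on this segment as diameter has centre (1.5, 1) and r² = 221/4 = 55.25.
Check A_1: distance² to centre = 22.25 ≤ 55.25, so it lies inside.
All remaining points lie in this disk, and no smaller disk contains both endpoints, so this is the minimum enclosing circle.
r = √(55.25) ≈ 7.433.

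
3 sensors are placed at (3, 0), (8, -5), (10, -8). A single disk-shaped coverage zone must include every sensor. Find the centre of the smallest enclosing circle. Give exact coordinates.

(6.5, -4)

Call the three points A, B, C in the order given.
Side lengths²: AB² = 50, AC² = 113, BC² = 13.
Since AC² = 113 ≥ 50 + 13 = 63, the angle opposite AC is not acute, so the smallest enclosing circle has AC as diameter.
Centre = midpoint of AC = (6.5, -4), r² = 113/4 = 28.25.
Centre = (6.5, -4).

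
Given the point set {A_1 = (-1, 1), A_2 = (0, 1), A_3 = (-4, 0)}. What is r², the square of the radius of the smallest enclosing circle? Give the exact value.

4.25

Side lengths²: A_1A_2² = 1, A_1A_3² = 10, A_2A_3² = 17.
Since A_2A_3² = 17 ≥ 10 + 1 = 11, the angle opposite A_2A_3 is not acute, so the smallest enclosing circle has A_2A_3 as diameter.
Centre = midpoint of A_2A_3 = (-2, 0.5), r² = 17/4 = 4.25.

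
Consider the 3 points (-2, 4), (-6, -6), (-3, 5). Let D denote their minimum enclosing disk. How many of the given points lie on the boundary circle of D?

2

Call the three points A, B, C in the order given.
Side lengths²: AB² = 116, AC² = 2, BC² = 130.
Since BC² = 130 ≥ 116 + 2 = 118, the angle opposite BC is not acute, so the smallest enclosing circle has BC as diameter.
Centre = midpoint of BC = (-4.5, -0.5), r² = 130/4 = 32.5.
The points at distance exactly r from the centre are (-6, -6), (-3, 5) — 2 points.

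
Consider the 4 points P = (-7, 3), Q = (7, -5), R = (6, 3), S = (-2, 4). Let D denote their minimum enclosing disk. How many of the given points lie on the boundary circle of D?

2

The minimum enclosing circle of a finite set is fixed by two of the points (as a diameter) or three (as a circumcircle).
The farthest pair is P–Q with squared distance 260. The circle on this segment as diameter has centre (0, -1) and r² = 260/4 = 65.
Check R: distance² to centre = 52 ≤ 65, so it lies inside.
All remaining points lie in this disk, and no smaller disk contains both endpoints, so this is the minimum enclosing circle.
The points at distance exactly r from the centre are P, Q — 2 points.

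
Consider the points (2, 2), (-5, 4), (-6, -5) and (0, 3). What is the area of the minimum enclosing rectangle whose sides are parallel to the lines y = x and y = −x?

67.5

In coordinates u = x + y, v = x − y the rectangle is axis-aligned; the map (x,y)→(u,v) scales areas by 2.
u-values: 4, -1, -11, 3; range = 4 − (-11) = 15.
v-values: 0, -9, -1, -3; range = 0 − (-9) = 9.
Area = (15 × 9) / 2 = 67.5.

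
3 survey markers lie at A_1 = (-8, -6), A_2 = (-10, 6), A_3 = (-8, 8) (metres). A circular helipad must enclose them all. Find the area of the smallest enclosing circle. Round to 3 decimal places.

Side lengths²: A_1A_2² = 148, A_1A_3² = 196, A_2A_3² = 8.
Since A_1A_3² = 196 ≥ 148 + 8 = 156, the angle opposite A_1A_3 is not acute, so the smallest enclosing circle has A_1A_3 as diameter.
Centre = midpoint of A_1A_3 = (-8, 1), r² = 196/4 = 49.
Area = π·r² = π·49 ≈ 153.938.

153.938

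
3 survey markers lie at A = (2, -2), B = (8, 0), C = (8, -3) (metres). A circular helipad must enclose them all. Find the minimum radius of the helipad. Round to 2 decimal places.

3.21

Side lengths²: AB² = 40, AC² = 37, BC² = 9.
Since AB² = 40 < 37 + 9 = 46, the triangle is acute, so the smallest enclosing circle is the circumcircle.
Circumcentre = (31/6, -1.5), r² = 185/18.
r = √(185/18) ≈ 3.21.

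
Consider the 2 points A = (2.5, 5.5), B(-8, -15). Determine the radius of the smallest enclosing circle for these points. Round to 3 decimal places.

The smallest circle enclosing two points has them as diameter endpoints.
Centre = midpoint = (-2.75, -4.75); r² = |AB|²/4 = 530.5/4 = 132.625.
r = √(132.625) ≈ 11.516.

11.516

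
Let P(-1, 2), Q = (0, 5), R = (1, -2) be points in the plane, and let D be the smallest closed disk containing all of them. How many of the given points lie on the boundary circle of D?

Side lengths²: PQ² = 10, PR² = 20, QR² = 50.
Since QR² = 50 ≥ 20 + 10 = 30, the angle opposite QR is not acute, so the smallest enclosing circle has QR as diameter.
Centre = midpoint of QR = (0.5, 1.5), r² = 50/4 = 12.5.
The points at distance exactly r from the centre are Q, R — 2 points.

2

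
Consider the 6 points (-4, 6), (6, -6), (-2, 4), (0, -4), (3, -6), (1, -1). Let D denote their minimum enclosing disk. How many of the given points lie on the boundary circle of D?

2

The farthest pair is (-4, 6)–(6, -6) with squared distance 244. The circle on this segment as diameter has centre (1, 0) and r² = 244/4 = 61.
Check (-2, 4): distance² to centre = 25 ≤ 61, so it lies inside.
All remaining points lie in this disk, and no smaller disk contains both endpoints, so this is the minimum enclosing circle.
The points at distance exactly r from the centre are (-4, 6), (6, -6) — 2 points.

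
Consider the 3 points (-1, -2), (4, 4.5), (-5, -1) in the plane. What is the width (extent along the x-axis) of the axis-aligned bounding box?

9

max x = 4, min x = -5, so width = 9.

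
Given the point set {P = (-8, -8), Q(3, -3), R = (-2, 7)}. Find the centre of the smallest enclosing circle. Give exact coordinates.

(-85/18, -11/18)

Side lengths²: PQ² = 146, PR² = 261, QR² = 125.
Since PR² = 261 < 146 + 125 = 271, the triangle is acute, so the smallest enclosing circle is the circumcircle.
Circumcentre = (-85/18, -11/18), r² = 10585/162.
Centre = (-85/18, -11/18).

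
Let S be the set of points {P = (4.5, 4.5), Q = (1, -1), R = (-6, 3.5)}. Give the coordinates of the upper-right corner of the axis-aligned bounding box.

(4.5, 4.5)

x-range [-6, 4.5], y-range [-1, 4.5].
The upper-right corner is (4.5, 4.5).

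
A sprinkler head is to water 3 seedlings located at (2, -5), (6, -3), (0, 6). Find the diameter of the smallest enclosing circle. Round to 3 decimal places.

11.267

Call the three points A, B, C in the order given.
Side lengths²: AB² = 20, AC² = 125, BC² = 117.
Since AC² = 125 < 117 + 20 = 137, the triangle is acute, so the smallest enclosing circle is the circumcircle.
Circumcentre = (1.6875, 0.625), r² = 31.73828125.
Diameter = 2r = 2√(31.73828125) ≈ 11.267.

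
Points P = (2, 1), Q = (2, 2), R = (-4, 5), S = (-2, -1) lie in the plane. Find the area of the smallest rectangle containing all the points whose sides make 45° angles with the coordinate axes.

35

In coordinates u = x + y, v = x − y the rectangle is axis-aligned; the map (x,y)→(u,v) scales areas by 2.
u-values: 3, 4, 1, -3; range = 4 − (-3) = 7.
v-values: 1, 0, -9, -1; range = 1 − (-9) = 10.
Area = (7 × 10) / 2 = 35.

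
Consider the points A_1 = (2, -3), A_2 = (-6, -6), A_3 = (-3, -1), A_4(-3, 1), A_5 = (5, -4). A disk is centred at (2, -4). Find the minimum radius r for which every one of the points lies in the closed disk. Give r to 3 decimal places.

The required radius is the distance from (2, -4) to the farthest point.
Squared distances: 1, 68, 34, 50, 9.
Maximum is 68, attained at A_2.
r = √68 ≈ 8.246.

8.246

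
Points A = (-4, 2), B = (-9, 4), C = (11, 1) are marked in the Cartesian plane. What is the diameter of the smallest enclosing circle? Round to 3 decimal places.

20.224

Side lengths²: AB² = 29, AC² = 226, BC² = 409.
Since BC² = 409 ≥ 226 + 29 = 255, the angle opposite BC is not acute, so the smallest enclosing circle has BC as diameter.
Centre = midpoint of BC = (1, 2.5), r² = 409/4 = 102.25.
Diameter = 2r = 2√(102.25) ≈ 20.224.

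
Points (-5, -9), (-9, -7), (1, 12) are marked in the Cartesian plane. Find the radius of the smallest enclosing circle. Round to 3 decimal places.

Call the three points A, B, C in the order given.
Side lengths²: AB² = 20, AC² = 477, BC² = 461.
Since AC² = 477 < 461 + 20 = 481, the triangle is acute, so the smallest enclosing circle is the circumcircle.
Circumcentre = (-2.21875, 1.5625), r² = 119.3017578125.
r = √(119.3017578125) ≈ 10.923.

10.923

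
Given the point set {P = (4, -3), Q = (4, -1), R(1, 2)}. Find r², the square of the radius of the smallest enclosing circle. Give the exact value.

8.5

Side lengths²: PQ² = 4, PR² = 34, QR² = 18.
Since PR² = 34 ≥ 18 + 4 = 22, the angle opposite PR is not acute, so the smallest enclosing circle has PR as diameter.
Centre = midpoint of PR = (2.5, -0.5), r² = 34/4 = 8.5.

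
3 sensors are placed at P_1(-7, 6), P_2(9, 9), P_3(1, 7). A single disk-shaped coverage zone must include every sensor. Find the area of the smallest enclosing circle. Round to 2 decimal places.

208.13

Side lengths²: P_1P_2² = 265, P_1P_3² = 65, P_2P_3² = 68.
Since P_1P_2² = 265 ≥ 68 + 65 = 133, the angle opposite P_1P_2 is not acute, so the smallest enclosing circle has P_1P_2 as diameter.
Centre = midpoint of P_1P_2 = (1, 7.5), r² = 265/4 = 66.25.
Area = π·r² = π·66.25 ≈ 208.13.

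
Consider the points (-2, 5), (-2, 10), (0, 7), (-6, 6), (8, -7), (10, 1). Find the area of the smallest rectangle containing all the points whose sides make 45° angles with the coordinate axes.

148.5

In coordinates u = x + y, v = x − y the rectangle is axis-aligned; the map (x,y)→(u,v) scales areas by 2.
u-values: 3, 8, 7, 0, 1, 11; range = 11 − 0 = 11.
v-values: -7, -12, -7, -12, 15, 9; range = 15 − (-12) = 27.
Area = (11 × 27) / 2 = 148.5.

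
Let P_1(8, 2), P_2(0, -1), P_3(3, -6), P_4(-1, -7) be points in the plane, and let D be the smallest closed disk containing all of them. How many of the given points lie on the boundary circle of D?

2

A smallest enclosing disk is always determined by at most three of the input points on its boundary.
The farthest pair is P_1–P_4 with squared distance 162. The circle on this segment as diameter has centre (3.5, -2.5) and r² = 162/4 = 40.5.
Check P_2: distance² to centre = 14.5 ≤ 40.5, so it lies inside.
All remaining points lie in this disk, and no smaller disk contains both endpoints, so this is the minimum enclosing circle.
The points at distance exactly r from the centre are P_1, P_4 — 2 points.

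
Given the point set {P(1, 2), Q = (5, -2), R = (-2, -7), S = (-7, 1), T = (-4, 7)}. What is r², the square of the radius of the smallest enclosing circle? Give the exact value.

A smallest enclosing disk is always determined by at most three of the input points on its boundary.
The minimum enclosing circle is determined by three boundary points: Q, R, T.
Their circumcentre is (-11/6, 1/6) with r² = 925/18.
The farthest remaining point S is at distance² 493/18 ≤ 925/18.

925/18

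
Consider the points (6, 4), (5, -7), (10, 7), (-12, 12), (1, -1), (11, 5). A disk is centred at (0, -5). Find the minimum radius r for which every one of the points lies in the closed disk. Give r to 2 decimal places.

The required radius is the distance from (0, -5) to the farthest point.
Squared distances: 117, 29, 244, 433, 17, 221.
Maximum is 433, attained at (-12, 12).
r = √433 ≈ 20.81.

20.81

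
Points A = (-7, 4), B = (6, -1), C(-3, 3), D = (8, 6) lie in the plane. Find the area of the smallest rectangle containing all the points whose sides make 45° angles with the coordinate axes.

In coordinates u = x + y, v = x − y the rectangle is axis-aligned; the map (x,y)→(u,v) scales areas by 2.
u-values: -3, 5, 0, 14; range = 14 − (-3) = 17.
v-values: -11, 7, -6, 2; range = 7 − (-11) = 18.
Area = (17 × 18) / 2 = 153.

153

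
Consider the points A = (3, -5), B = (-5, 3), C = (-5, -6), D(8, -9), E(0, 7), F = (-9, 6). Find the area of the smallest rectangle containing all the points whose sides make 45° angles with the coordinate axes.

In coordinates u = x + y, v = x − y the rectangle is axis-aligned; the map (x,y)→(u,v) scales areas by 2.
u-values: -2, -2, -11, -1, 7, -3; range = 7 − (-11) = 18.
v-values: 8, -8, 1, 17, -7, -15; range = 17 − (-15) = 32.
Area = (18 × 32) / 2 = 288.

288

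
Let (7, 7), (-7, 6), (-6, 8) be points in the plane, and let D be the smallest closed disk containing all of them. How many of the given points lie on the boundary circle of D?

2

Call the three points A, B, C in the order given.
Side lengths²: AB² = 197, AC² = 170, BC² = 5.
Since AB² = 197 ≥ 170 + 5 = 175, the angle opposite AB is not acute, so the smallest enclosing circle has AB as diameter.
Centre = midpoint of AB = (0, 6.5), r² = 197/4 = 49.25.
The points at distance exactly r from the centre are (7, 7), (-7, 6) — 2 points.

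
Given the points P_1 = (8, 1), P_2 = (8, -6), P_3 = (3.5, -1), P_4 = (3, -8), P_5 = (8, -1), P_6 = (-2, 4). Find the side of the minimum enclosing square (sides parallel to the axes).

12

The bounding box has width 10 and height 12.
An axis-aligned square enclosing the set must have side ≥ max(width, height).
So the minimum side is max(10, 12) = 12.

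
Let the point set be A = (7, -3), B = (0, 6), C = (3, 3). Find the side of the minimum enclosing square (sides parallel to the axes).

9

The bounding box has width 7 and height 9.
An axis-aligned square enclosing the set must have side ≥ max(width, height).
So the minimum side is max(7, 9) = 9.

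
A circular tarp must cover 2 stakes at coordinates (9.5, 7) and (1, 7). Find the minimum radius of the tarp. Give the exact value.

4.25

The smallest circle enclosing two points has them as diameter endpoints.
Centre = midpoint = (5.25, 7); r² = |(9.5, 7)−(1, 7)|²/4 = 72.25/4 = 18.0625.
r = √(18.0625) = 4.25.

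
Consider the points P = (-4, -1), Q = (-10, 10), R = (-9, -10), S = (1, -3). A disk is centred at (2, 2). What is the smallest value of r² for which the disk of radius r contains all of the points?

265

The required radius is the distance from (2, 2) to the farthest point.
Squared distances: 45, 208, 265, 26.
Maximum is 265, attained at R.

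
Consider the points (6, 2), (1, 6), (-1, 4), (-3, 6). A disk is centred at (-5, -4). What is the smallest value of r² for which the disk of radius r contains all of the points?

The required radius is the distance from (-5, -4) to the farthest point.
Squared distances: 157, 136, 80, 104.
Maximum is 157, attained at (6, 2).

157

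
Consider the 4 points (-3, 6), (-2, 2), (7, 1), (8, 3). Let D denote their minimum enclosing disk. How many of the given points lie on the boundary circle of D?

3

A smallest enclosing disk is always determined by at most three of the input points on its boundary.
The farthest pair is (-3, 6)–(8, 3) with squared distance 130. The circle on this segment as diameter has centre (2.5, 4.5) and r² = 130/4 = 32.5.
Check (-2, 2): distance² to centre = 26.5 ≤ 32.5, so it lies inside.
All remaining points lie in this disk, and no smaller disk contains both endpoints, so this is the minimum enclosing circle.
The points at distance exactly r from the centre are (-3, 6), (7, 1), (8, 3) — 3 points.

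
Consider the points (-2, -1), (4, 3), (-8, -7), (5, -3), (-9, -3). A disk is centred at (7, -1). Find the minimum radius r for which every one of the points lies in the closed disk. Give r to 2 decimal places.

The required radius is the distance from (7, -1) to the farthest point.
Squared distances: 81, 25, 261, 8, 260.
Maximum is 261, attained at (-8, -7).
r = √261 ≈ 16.16.

16.16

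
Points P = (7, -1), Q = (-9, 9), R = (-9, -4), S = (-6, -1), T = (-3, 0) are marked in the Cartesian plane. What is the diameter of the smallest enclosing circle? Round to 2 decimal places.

The minimum enclosing circle of a finite set is fixed by two of the points (as a diameter) or three (as a circumcircle).
The minimum enclosing circle is determined by three boundary points: P, Q, R.
Their circumcentre is (-1.9375, 2.5) with r² = 92.12890625.
The farthest remaining point S is at distance² 28.75390625 ≤ 92.12890625.
Diameter = 2r = 2√(92.12890625) ≈ 19.20.

19.20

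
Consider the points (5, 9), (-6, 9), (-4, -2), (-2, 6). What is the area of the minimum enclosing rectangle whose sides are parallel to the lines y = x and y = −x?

In coordinates u = x + y, v = x − y the rectangle is axis-aligned; the map (x,y)→(u,v) scales areas by 2.
u-values: 14, 3, -6, 4; range = 14 − (-6) = 20.
v-values: -4, -15, -2, -8; range = -2 − (-15) = 13.
Area = (20 × 13) / 2 = 130.

130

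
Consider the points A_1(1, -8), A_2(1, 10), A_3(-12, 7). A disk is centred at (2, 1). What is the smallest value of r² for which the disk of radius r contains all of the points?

232

The required radius is the distance from (2, 1) to the farthest point.
Squared distances: 82, 82, 232.
Maximum is 232, attained at A_3.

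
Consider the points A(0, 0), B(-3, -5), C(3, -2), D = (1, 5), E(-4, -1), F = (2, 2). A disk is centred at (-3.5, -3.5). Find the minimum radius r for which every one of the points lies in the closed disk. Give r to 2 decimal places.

The required radius is the distance from (-3.5, -3.5) to the farthest point.
Squared distances: 24.5, 2.5, 44.5, 92.5, 6.5, 60.5.
Maximum is 92.5, attained at D.
r = √(92.5) ≈ 9.62.

9.62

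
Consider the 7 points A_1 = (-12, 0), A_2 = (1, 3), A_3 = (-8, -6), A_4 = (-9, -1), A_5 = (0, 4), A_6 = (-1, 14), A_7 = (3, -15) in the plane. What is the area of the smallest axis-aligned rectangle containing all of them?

x ranges over [-12, 3], width 15.
y ranges over [-15, 14], height 29.
Area = 15 × 29 = 435.

435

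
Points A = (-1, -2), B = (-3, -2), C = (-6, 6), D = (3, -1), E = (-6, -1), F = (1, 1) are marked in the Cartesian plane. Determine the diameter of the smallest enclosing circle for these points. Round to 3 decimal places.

11.402

A smallest enclosing disk is always determined by at most three of the input points on its boundary.
The farthest pair is C–D with squared distance 130. The circle on this segment as diameter has centre (-1.5, 2.5) and r² = 130/4 = 32.5.
Check A: distance² to centre = 20.5 ≤ 32.5, so it lies inside.
All remaining points lie in this disk, and no smaller disk contains both endpoints, so this is the minimum enclosing circle.
Diameter = 2r = 2√(32.5) ≈ 11.402.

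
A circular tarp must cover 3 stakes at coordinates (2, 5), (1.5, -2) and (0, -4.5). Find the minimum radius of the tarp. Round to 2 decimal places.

Call the three points A, B, C in the order given.
Side lengths²: AB² = 49.25, AC² = 94.25, BC² = 8.5.
Since AC² = 94.25 ≥ 49.25 + 8.5 = 57.75, the angle opposite AC is not acute, so the smallest enclosing circle has AC as diameter.
Centre = midpoint of AC = (1, 0.25), r² = 94.25/4 = 23.5625.
r = √(23.5625) ≈ 4.85.

4.85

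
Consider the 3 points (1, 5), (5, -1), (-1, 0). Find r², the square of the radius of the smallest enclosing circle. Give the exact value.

13.6220703125

Call the three points A, B, C in the order given.
Side lengths²: AB² = 52, AC² = 29, BC² = 37.
Since AB² = 52 < 37 + 29 = 66, the triangle is acute, so the smallest enclosing circle is the circumcircle.
Circumcentre = (2.34375, 1.5625), r² = 13.6220703125.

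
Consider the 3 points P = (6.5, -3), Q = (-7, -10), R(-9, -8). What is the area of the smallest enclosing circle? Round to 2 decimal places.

208.33

Side lengths²: PQ² = 231.25, PR² = 265.25, QR² = 8.
Since PR² = 265.25 ≥ 231.25 + 8 = 239.25, the angle opposite PR is not acute, so the smallest enclosing circle has PR as diameter.
Centre = midpoint of PR = (-1.25, -5.5), r² = 265.25/4 = 66.3125.
Area = π·r² = π·66.3125 ≈ 208.33.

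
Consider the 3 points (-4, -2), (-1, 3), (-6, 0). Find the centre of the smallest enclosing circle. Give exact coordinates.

(-3.125, 0.875)

Call the three points A, B, C in the order given.
Side lengths²: AB² = 34, AC² = 8, BC² = 34.
Since BC² = 34 < 34 + 8 = 42, the triangle is acute, so the smallest enclosing circle is the circumcircle.
Circumcentre = (-3.125, 0.875), r² = 9.03125.
Centre = (-3.125, 0.875).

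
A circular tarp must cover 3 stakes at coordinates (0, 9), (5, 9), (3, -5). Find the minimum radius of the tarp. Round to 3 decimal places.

Call the three points A, B, C in the order given.
Side lengths²: AB² = 25, AC² = 205, BC² = 200.
Since AC² = 205 < 200 + 25 = 225, the triangle is acute, so the smallest enclosing circle is the circumcircle.
Circumcentre = (2.5, 31/14), r² = 5125/98.
r = √(5125/98) ≈ 7.232.

7.232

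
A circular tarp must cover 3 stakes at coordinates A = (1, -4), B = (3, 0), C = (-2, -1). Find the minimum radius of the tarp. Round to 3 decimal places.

2.687

Side lengths²: AB² = 20, AC² = 18, BC² = 26.
Since BC² = 26 < 20 + 18 = 38, the triangle is acute, so the smallest enclosing circle is the circumcircle.
Circumcentre = (2/3, -4/3), r² = 65/9.
r = √(65/9) ≈ 2.687.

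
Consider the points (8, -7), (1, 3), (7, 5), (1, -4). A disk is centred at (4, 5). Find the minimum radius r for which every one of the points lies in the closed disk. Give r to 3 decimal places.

12.649

The required radius is the distance from (4, 5) to the farthest point.
Squared distances: 160, 13, 9, 90.
Maximum is 160, attained at (8, -7).
r = √160 ≈ 12.649.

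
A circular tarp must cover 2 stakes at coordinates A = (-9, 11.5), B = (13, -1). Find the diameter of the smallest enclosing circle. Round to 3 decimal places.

The smallest circle enclosing two points has them as diameter endpoints.
Centre = midpoint = (2, 5.25); r² = |AB|²/4 = 640.25/4 = 160.0625.
Diameter = 2r = 2√(160.0625) ≈ 25.303.

25.303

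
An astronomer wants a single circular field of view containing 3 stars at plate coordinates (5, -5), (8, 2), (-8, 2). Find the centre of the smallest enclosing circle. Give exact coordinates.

Call the three points A, B, C in the order given.
Side lengths²: AB² = 58, AC² = 218, BC² = 256.
Since BC² = 256 < 218 + 58 = 276, the triangle is acute, so the smallest enclosing circle is the circumcircle.
Circumcentre = (0, 9/7), r² = 3161/49.
Centre = (0, 9/7).

(0, 9/7)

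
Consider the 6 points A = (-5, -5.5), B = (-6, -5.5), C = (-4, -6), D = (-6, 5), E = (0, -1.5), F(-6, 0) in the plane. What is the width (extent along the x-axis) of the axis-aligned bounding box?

max x = 0, min x = -6, so width = 6.

6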